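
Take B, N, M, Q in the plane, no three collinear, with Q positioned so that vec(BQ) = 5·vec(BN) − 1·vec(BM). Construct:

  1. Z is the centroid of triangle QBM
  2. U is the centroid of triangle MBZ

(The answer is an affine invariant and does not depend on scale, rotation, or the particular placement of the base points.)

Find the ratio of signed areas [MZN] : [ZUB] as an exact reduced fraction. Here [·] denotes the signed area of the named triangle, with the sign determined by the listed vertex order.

Work in coordinates with B = (0, 0), N = (1, 0), M = (0, 1), Q = (5, -1).
1. Z is the centroid of triangle QBM ⇒ Z = (5/3, 0)
2. U is the centroid of triangle MBZ ⇒ U = (5/9, 1/3)
2·[MZN] = -2/3, 2·[ZUB] = 5/9
[MZN]:[ZUB] = -2/3:5/9 = -6/5

[MZN]:[ZUB] = -6/5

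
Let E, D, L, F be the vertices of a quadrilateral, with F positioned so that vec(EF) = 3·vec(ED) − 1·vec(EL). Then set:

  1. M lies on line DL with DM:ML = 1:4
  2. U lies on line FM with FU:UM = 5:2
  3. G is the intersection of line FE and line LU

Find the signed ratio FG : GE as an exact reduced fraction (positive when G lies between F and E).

FG:GE = 2/5

Assign E = (0, 0), D = (1, 0), L = (0, 1), F = (3, -1) — the answer is frame-independent, so this choice is without loss of generality.
1. M lies on line DL with DM:ML = 1:4 ⇒ M = (4/5, 1/5)
2. U lies on line FM with FU:UM = 5:2 ⇒ U = (10/7, -1/7)
3. G is the intersection of line FE and line LU ⇒ G = (15/7, -5/7)
G = F + t·(E−F) with t = 2/7, so FG:GE = t:(1−t) = 2/7:5/7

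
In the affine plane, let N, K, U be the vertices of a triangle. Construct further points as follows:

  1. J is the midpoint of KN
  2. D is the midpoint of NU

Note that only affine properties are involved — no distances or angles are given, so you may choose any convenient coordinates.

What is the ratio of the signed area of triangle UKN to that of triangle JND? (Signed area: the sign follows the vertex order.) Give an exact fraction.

[UKN]:[JND] = 4

Assign N = (0, 0), K = (1, 0), U = (0, 1) — the answer is frame-independent, so this choice is without loss of generality.
1. J is the midpoint of KN ⇒ J = (1/2, 0)
2. D is the midpoint of NU ⇒ D = (0, 1/2)
2·[UKN] = -1, 2·[JND] = -1/4
[UKN]:[JND] = -1:-1/4 = 4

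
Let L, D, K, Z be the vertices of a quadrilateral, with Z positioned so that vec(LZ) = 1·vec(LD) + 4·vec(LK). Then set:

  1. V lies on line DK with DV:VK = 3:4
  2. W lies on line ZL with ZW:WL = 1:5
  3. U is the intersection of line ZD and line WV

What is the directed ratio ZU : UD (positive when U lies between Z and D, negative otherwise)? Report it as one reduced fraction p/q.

ZU:UD = -13/57

Set L = (0, 0), D = (1, 0), K = (0, 1), Z = (1, 4); any affine frame gives the same invariant.
1. V lies on line DK with DV:VK = 3:4 ⇒ V = (4/7, 3/7)
2. W lies on line ZL with ZW:WL = 1:5 ⇒ W = (5/6, 10/3)
3. U is the intersection of line ZD and line WV ⇒ U = (1, 57/11)
U = Z + t·(D−Z) with t = -13/44, so ZU:UD = t:(1−t) = -13/44:57/44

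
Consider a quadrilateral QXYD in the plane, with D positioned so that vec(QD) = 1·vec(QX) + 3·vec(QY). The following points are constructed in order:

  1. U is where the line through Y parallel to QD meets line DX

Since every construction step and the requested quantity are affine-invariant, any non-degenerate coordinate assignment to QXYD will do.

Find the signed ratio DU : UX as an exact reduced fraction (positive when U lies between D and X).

DU:UX = -1/4

Set Q = (0, 0), X = (1, 0), Y = (0, 1), D = (1, 3); any affine frame gives the same invariant.
1. U is where the line through Y parallel to QD meets line DX ⇒ U = (1, 4)
U = D + t·(X−D) with t = -1/3, so DU:UX = t:(1−t) = -1/3:4/3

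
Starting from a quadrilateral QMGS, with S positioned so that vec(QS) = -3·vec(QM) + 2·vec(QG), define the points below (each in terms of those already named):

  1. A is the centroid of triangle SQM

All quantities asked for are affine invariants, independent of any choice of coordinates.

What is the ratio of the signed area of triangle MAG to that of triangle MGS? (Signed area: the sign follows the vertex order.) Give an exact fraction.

Work in coordinates with Q = (0, 0), M = (1, 0), G = (0, 1), S = (-3, 2).
1. A is the centroid of triangle SQM ⇒ A = (-2/3, 2/3)
2·[MAG] = -1, 2·[MGS] = 2
[MAG]:[MGS] = -1:2 = -1/2

[MAG]:[MGS] = -1/2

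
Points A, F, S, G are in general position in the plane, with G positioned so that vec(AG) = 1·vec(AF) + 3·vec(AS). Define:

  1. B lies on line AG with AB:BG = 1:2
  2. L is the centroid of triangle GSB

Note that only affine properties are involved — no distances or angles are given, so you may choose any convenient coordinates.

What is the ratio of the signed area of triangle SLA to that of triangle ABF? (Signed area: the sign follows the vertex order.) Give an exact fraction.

Set A = (0, 0), F = (1, 0), S = (0, 1), G = (1, 3); any affine frame gives the same invariant.
1. B lies on line AG with AB:BG = 1:2 ⇒ B = (1/3, 1)
2. L is the centroid of triangle GSB ⇒ L = (4/9, 5/3)
2·[SLA] = -4/9, 2·[ABF] = -1
[SLA]:[ABF] = -4/9:-1 = 4/9

[SLA]:[ABF] = 4/9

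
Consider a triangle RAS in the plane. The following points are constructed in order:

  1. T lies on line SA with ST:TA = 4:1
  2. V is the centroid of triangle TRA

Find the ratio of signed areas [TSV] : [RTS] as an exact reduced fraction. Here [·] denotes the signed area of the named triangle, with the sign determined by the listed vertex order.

[TSV]:[RTS] = 1/3

Assign R = (0, 0), A = (1, 0), S = (0, 1) — the answer is frame-independent, so this choice is without loss of generality.
1. T lies on line SA with ST:TA = 4:1 ⇒ T = (4/5, 1/5)
2. V is the centroid of triangle TRA ⇒ V = (3/5, 1/15)
2·[TSV] = 4/15, 2·[RTS] = 4/5
[TSV]:[RTS] = 4/15:4/5 = 1/3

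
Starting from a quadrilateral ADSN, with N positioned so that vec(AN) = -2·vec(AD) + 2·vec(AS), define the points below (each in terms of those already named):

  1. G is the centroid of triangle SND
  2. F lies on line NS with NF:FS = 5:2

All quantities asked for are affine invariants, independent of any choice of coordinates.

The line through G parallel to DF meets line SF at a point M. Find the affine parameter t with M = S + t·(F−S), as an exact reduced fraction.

Set A = (0, 0), D = (1, 0), S = (0, 1), N = (-2, 2); any affine frame gives the same invariant.
1. G is the centroid of triangle SND ⇒ G = (-1/3, 1)
2. F lies on line NS with NF:FS = 5:2 ⇒ F = (-4/7, 9/7)
through G parallel to DF: direction (-11/7, 9/7); meets SF at M = (-6/7, 10/7)
M = S + t·(F−S) with t = 3/2

t = 3/2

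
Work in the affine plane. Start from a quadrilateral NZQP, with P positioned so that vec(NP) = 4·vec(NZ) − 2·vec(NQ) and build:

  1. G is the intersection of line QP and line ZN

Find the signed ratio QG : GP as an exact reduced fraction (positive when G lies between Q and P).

Set N = (0, 0), Z = (1, 0), Q = (0, 1), P = (4, -2); any affine frame gives the same invariant.
1. G is the intersection of line QP and line ZN ⇒ G = (4/3, 0)
G = Q + t·(P−Q) with t = 1/3, so QG:GP = t:(1−t) = 1/3:2/3

QG:GP = 1/2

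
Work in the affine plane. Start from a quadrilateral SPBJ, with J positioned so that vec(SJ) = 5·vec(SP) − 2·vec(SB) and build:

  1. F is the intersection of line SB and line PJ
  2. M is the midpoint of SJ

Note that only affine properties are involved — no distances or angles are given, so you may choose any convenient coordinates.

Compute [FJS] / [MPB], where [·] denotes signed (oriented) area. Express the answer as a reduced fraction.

[FJS]:[MPB] = 5

Assign S = (0, 0), P = (1, 0), B = (0, 1), J = (5, -2) — the answer is frame-independent, so this choice is without loss of generality.
1. F is the intersection of line SB and line PJ ⇒ F = (0, 1/2)
2. M is the midpoint of SJ ⇒ M = (5/2, -1)
2·[FJS] = -5/2, 2·[MPB] = -1/2
[FJS]:[MPB] = -5/2:-1/2 = 5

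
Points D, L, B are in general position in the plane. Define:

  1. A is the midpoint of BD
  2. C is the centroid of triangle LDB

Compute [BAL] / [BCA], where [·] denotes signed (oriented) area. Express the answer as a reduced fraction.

[BAL]:[BCA] = -3

Work in coordinates with D = (0, 0), L = (1, 0), B = (0, 1).
1. A is the midpoint of BD ⇒ A = (0, 1/2)
2. C is the centroid of triangle LDB ⇒ C = (1/3, 1/3)
2·[BAL] = 1/2, 2·[BCA] = -1/6
[BAL]:[BCA] = 1/2:-1/6 = -3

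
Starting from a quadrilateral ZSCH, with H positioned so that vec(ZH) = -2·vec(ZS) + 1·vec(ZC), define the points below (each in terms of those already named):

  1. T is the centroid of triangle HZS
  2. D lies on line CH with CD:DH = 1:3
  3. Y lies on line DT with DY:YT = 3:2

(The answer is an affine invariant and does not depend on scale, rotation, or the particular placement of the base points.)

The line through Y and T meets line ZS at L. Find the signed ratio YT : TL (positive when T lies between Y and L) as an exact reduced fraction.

Set Z = (0, 0), S = (1, 0), C = (0, 1), H = (-2, 1); any affine frame gives the same invariant.
1. T is the centroid of triangle HZS ⇒ T = (-1/3, 1/3)
2. D lies on line CH with CD:DH = 1:3 ⇒ D = (-1/2, 1)
3. Y lies on line DT with DY:YT = 3:2 ⇒ Y = (-2/5, 3/5)
line YT meets ZS at L = (-1/4, 0)
T = Y + t·(L−Y) with t = 4/9, so YT:TL = 4/9:5/9

YT:TL = 4/5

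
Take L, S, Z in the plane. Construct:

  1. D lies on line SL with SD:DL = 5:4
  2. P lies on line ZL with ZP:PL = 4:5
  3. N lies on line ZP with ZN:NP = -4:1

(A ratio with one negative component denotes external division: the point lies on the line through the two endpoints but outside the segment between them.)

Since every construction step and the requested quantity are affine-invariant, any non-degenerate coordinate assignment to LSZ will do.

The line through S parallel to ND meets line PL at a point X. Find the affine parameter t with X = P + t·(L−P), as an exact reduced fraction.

Set L = (0, 0), S = (1, 0), Z = (0, 1); any affine frame gives the same invariant.
1. D lies on line SL with SD:DL = 5:4 ⇒ D = (4/9, 0)
2. P lies on line ZL with ZP:PL = 4:5 ⇒ P = (0, 5/9)
3. N lies on line ZP with ZN:NP = -4:1 ⇒ N = (0, 11/27)
through S parallel to ND: direction (4/9, -11/27); meets PL at X = (0, 11/12)
X = P + t·(L−P) with t = -13/20

t = -13/20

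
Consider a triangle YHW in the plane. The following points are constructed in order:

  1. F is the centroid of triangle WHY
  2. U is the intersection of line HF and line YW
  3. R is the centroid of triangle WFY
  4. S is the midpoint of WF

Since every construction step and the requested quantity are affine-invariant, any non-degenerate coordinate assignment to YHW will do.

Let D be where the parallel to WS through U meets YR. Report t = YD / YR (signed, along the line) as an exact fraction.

Assign Y = (0, 0), H = (1, 0), W = (0, 1) — the answer is frame-independent, so this choice is without loss of generality.
1. F is the centroid of triangle WHY ⇒ F = (1/3, 1/3)
2. U is the intersection of line HF and line YW ⇒ U = (0, 1/2)
3. R is the centroid of triangle WFY ⇒ R = (1/9, 4/9)
4. S is the midpoint of WF ⇒ S = (1/6, 2/3)
through U parallel to WS: direction (1/6, -1/3); meets YR at D = (1/12, 1/3)
D = Y + t·(R−Y) with t = 3/4

t = 3/4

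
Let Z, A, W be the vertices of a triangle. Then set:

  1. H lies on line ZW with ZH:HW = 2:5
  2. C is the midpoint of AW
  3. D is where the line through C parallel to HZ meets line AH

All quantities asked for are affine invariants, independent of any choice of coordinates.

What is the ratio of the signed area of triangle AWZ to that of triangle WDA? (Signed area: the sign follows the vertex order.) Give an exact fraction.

[AWZ]:[WDA] = 14/5

Set Z = (0, 0), A = (1, 0), W = (0, 1); any affine frame gives the same invariant.
1. H lies on line ZW with ZH:HW = 2:5 ⇒ H = (0, 2/7)
2. C is the midpoint of AW ⇒ C = (1/2, 1/2)
3. D is where the line through C parallel to HZ meets line AH ⇒ D = (1/2, 1/7)
2·[AWZ] = 1, 2·[WDA] = 5/14
[AWZ]:[WDA] = 1:5/14 = 14/5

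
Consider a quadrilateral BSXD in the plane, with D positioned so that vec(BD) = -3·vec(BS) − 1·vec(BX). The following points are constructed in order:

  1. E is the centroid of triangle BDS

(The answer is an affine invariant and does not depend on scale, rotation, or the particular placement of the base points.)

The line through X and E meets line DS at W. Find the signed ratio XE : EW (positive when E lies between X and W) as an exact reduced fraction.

XE:EW = 14

Assign B = (0, 0), S = (1, 0), X = (0, 1), D = (-3, -1) — the answer is frame-independent, so this choice is without loss of generality.
1. E is the centroid of triangle BDS ⇒ E = (-2/3, -1/3)
line XE meets DS at W = (-5/7, -3/7)
E = X + t·(W−X) with t = 14/15, so XE:EW = 14/15:1/15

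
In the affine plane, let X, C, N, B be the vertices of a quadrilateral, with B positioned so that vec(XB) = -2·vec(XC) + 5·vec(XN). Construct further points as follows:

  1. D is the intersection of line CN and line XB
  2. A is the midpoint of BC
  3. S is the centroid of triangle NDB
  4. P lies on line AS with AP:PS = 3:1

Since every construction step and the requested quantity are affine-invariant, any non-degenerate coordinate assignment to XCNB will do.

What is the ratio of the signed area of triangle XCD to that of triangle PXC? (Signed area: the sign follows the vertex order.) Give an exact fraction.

Choose coordinates X = (0, 0), C = (1, 0), N = (0, 1), B = (-2, 5).
1. D is the intersection of line CN and line XB ⇒ D = (-2/3, 5/3)
2. A is the midpoint of BC ⇒ A = (-1/2, 5/2)
3. S is the centroid of triangle NDB ⇒ S = (-8/9, 23/9)
4. P lies on line AS with AP:PS = 3:1 ⇒ P = (-19/24, 61/24)
2·[XCD] = 5/3, 2·[PXC] = 61/24
[XCD]:[PXC] = 5/3:61/24 = 40/61

[XCD]:[PXC] = 40/61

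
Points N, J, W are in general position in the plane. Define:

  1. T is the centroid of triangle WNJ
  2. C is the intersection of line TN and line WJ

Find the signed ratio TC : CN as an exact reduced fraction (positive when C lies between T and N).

Assign N = (0, 0), J = (1, 0), W = (0, 1) — the answer is frame-independent, so this choice is without loss of generality.
1. T is the centroid of triangle WNJ ⇒ T = (1/3, 1/3)
2. C is the intersection of line TN and line WJ ⇒ C = (1/2, 1/2)
C = T + t·(N−T) with t = -1/2, so TC:CN = t:(1−t) = -1/2:3/2

TC:CN = -1/3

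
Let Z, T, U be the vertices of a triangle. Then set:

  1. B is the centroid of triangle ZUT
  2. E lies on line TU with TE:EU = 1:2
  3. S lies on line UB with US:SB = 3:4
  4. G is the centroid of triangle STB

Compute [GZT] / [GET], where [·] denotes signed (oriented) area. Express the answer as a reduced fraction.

Assign Z = (0, 0), T = (1, 0), U = (0, 1) — the answer is frame-independent, so this choice is without loss of generality.
1. B is the centroid of triangle ZUT ⇒ B = (1/3, 1/3)
2. E lies on line TU with TE:EU = 1:2 ⇒ E = (2/3, 1/3)
3. S lies on line UB with US:SB = 3:4 ⇒ S = (1/7, 5/7)
4. G is the centroid of triangle STB ⇒ G = (31/63, 22/63)
2·[GZT] = 22/63, 2·[GET] = -10/189
[GZT]:[GET] = 22/63:-10/189 = -33/5

[GZT]:[GET] = -33/5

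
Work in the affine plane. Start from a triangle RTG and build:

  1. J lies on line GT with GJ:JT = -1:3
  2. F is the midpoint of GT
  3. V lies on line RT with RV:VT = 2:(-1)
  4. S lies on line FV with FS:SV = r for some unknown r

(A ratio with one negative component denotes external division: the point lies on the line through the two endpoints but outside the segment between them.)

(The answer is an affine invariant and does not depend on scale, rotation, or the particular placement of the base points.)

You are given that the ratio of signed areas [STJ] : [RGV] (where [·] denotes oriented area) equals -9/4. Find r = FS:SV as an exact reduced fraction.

Assign R = (0, 0), T = (1, 0), G = (0, 1) — the answer is frame-independent, so this choice is without loss of generality.
1. J lies on line GT with GJ:JT = -1:3 ⇒ J = (-1/2, 3/2)
2. F is the midpoint of GT ⇒ F = (1/2, 1/2)
3. V lies on line RT with RV:VT = 2:(-1) ⇒ V = (2, 0)
4. With FS:SV = r, write λ = r/(r+1) so S = F + λ·(V−F); S is affine-linear in λ
Every point depending on S is an affine combination of S and λ-independent points, so each such coordinate is linear in λ; the λ² term in each signed area is a multiple of (V−F)×(V−F) = 0, so 2·[STJ] and 2·[RGV] are each linear in λ. Evaluating at λ=0 and λ=1:
  2·[STJ] = -3/2·λ,   2·[RGV] = -2
So [STJ]:[RGV] = (-3/2·λ) / (-2). Setting this equal to -9/4:
  -3/2·λ = -9/4·(-2)  ⇒  λ = -3
Then r = λ/(1−λ) = (-3)/(4) = -3/4. Check: with r = -3/4, S = (-4, 2) and [STJ]:[RGV] = -9/4 as required.

r = -3/4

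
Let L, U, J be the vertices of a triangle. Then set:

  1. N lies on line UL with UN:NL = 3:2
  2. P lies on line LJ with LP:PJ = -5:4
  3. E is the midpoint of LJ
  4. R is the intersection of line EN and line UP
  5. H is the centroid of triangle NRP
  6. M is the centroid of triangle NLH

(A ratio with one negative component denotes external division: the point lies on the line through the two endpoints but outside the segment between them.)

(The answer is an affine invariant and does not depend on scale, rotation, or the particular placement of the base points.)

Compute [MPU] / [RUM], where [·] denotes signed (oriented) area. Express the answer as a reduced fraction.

Choose coordinates L = (0, 0), U = (1, 0), J = (0, 1).
1. N lies on line UL with UN:NL = 3:2 ⇒ N = (2/5, 0)
2. P lies on line LJ with LP:PJ = -5:4 ⇒ P = (0, 5)
3. E is the midpoint of LJ ⇒ E = (0, 1/2)
4. R is the intersection of line EN and line UP ⇒ R = (6/5, -1)
5. H is the centroid of triangle NRP ⇒ H = (8/15, 4/3)
6. M is the centroid of triangle NLH ⇒ M = (14/45, 4/9)
2·[MPU] = -3, 2·[RUM] = 3/5
[MPU]:[RUM] = -3:3/5 = -5

[MPU]:[RUM] = -5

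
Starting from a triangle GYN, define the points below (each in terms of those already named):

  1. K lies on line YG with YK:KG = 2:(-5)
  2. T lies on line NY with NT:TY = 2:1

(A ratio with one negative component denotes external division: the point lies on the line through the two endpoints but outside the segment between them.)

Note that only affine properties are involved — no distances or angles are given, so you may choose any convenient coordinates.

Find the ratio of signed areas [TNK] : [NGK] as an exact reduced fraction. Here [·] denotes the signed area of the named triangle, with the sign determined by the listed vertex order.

[TNK]:[NGK] = -4/15

Set G = (0, 0), Y = (1, 0), N = (0, 1); any affine frame gives the same invariant.
1. K lies on line YG with YK:KG = 2:(-5) ⇒ K = (5/3, 0)
2. T lies on line NY with NT:TY = 2:1 ⇒ T = (2/3, 1/3)
2·[TNK] = -4/9, 2·[NGK] = 5/3
[TNK]:[NGK] = -4/9:5/3 = -4/15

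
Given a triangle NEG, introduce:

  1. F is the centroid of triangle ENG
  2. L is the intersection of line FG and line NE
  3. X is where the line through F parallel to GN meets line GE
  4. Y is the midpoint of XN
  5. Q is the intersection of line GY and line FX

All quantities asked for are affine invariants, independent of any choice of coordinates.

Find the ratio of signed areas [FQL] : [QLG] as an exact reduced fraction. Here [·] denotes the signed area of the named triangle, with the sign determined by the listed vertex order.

Assign N = (0, 0), E = (1, 0), G = (0, 1) — the answer is frame-independent, so this choice is without loss of generality.
1. F is the centroid of triangle ENG ⇒ F = (1/3, 1/3)
2. L is the intersection of line FG and line NE ⇒ L = (1/2, 0)
3. X is where the line through F parallel to GN meets line GE ⇒ X = (1/3, 2/3)
4. Y is the midpoint of XN ⇒ Y = (1/6, 1/3)
5. Q is the intersection of line GY and line FX ⇒ Q = (1/3, -1/3)
2·[FQL] = 1/9, 2·[QLG] = 1/3
[FQL]:[QLG] = 1/9:1/3 = 1/3

[FQL]:[QLG] = 1/3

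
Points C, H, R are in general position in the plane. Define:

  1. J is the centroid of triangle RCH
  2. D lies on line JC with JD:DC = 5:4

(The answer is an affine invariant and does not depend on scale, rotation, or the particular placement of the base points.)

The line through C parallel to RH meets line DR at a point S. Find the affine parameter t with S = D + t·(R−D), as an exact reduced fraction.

t = -8/19

Choose coordinates C = (0, 0), H = (1, 0), R = (0, 1).
1. J is the centroid of triangle RCH ⇒ J = (1/3, 1/3)
2. D lies on line JC with JD:DC = 5:4 ⇒ D = (4/27, 4/27)
through C parallel to RH: direction (1, -1); meets DR at S = (4/19, -4/19)
S = D + t·(R−D) with t = -8/19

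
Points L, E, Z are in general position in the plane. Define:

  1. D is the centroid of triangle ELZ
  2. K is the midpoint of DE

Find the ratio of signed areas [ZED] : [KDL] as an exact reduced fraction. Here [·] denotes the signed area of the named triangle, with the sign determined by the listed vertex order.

Assign L = (0, 0), E = (1, 0), Z = (0, 1) — the answer is frame-independent, so this choice is without loss of generality.
1. D is the centroid of triangle ELZ ⇒ D = (1/3, 1/3)
2. K is the midpoint of DE ⇒ K = (2/3, 1/6)
2·[ZED] = -1/3, 2·[KDL] = 1/6
[ZED]:[KDL] = -1/3:1/6 = -2

[ZED]:[KDL] = -2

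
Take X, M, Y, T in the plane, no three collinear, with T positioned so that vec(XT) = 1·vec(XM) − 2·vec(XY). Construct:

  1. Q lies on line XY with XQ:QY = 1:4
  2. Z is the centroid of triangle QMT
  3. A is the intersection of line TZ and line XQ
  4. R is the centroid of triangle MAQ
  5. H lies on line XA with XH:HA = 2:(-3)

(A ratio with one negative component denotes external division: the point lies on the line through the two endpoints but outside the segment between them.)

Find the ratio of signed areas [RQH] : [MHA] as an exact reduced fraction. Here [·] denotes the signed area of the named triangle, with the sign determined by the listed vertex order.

[RQH]:[MHA] = -23/99

Choose coordinates X = (0, 0), M = (1, 0), Y = (0, 1), T = (1, -2).
1. Q lies on line XY with XQ:QY = 1:4 ⇒ Q = (0, 1/5)
2. Z is the centroid of triangle QMT ⇒ Z = (2/3, -3/5)
3. A is the intersection of line TZ and line XQ ⇒ A = (0, 11/5)
4. R is the centroid of triangle MAQ ⇒ R = (1/3, 4/5)
5. H lies on line XA with XH:HA = 2:(-3) ⇒ H = (0, -22/5)
2·[RQH] = 23/15, 2·[MHA] = -33/5
[RQH]:[MHA] = 23/15:-33/5 = -23/99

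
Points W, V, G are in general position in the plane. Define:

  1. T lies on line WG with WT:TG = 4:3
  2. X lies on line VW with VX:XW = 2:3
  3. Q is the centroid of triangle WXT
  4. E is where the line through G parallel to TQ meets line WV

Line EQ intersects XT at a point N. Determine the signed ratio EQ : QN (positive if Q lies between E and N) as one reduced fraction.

EQ:QN = -5/8

Choose coordinates W = (0, 0), V = (1, 0), G = (0, 1).
1. T lies on line WG with WT:TG = 4:3 ⇒ T = (0, 4/7)
2. X lies on line VW with VX:XW = 2:3 ⇒ X = (3/5, 0)
3. Q is the centroid of triangle WXT ⇒ Q = (1/5, 4/21)
4. E is where the line through G parallel to TQ meets line WV ⇒ E = (21/40, 0)
line EQ meets XT at N = (18/25, -4/35)
Q = E + t·(N−E) with t = -5/3, so EQ:QN = -5/3:8/3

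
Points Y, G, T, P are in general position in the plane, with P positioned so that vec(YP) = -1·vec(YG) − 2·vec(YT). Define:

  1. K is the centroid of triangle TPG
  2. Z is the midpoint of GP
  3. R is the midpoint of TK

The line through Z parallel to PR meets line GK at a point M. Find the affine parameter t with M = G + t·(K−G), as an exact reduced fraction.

Assign Y = (0, 0), G = (1, 0), T = (0, 1), P = (-1, -2) — the answer is frame-independent, so this choice is without loss of generality.
1. K is the centroid of triangle TPG ⇒ K = (0, -1/3)
2. Z is the midpoint of GP ⇒ Z = (0, -1)
3. R is the midpoint of TK ⇒ R = (0, 1/3)
through Z parallel to PR: direction (1, 7/3); meets GK at M = (1/3, -2/9)
M = G + t·(K−G) with t = 2/3

t = 2/3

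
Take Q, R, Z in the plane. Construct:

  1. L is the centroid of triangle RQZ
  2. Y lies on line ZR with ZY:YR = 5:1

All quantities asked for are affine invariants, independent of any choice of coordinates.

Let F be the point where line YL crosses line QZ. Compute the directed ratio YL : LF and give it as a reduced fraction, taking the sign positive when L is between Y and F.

YL:LF = 3/2

Choose coordinates Q = (0, 0), R = (1, 0), Z = (0, 1).
1. L is the centroid of triangle RQZ ⇒ L = (1/3, 1/3)
2. Y lies on line ZR with ZY:YR = 5:1 ⇒ Y = (5/6, 1/6)
line YL meets QZ at F = (0, 4/9)
L = Y + t·(F−Y) with t = 3/5, so YL:LF = 3/5:2/5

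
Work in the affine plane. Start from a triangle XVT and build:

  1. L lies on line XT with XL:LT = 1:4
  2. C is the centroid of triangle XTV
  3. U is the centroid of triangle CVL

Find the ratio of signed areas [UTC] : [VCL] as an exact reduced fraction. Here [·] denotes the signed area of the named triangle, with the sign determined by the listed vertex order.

[UTC]:[VCL] = 1/9

Choose coordinates X = (0, 0), V = (1, 0), T = (0, 1).
1. L lies on line XT with XL:LT = 1:4 ⇒ L = (0, 1/5)
2. C is the centroid of triangle XTV ⇒ C = (1/3, 1/3)
3. U is the centroid of triangle CVL ⇒ U = (4/9, 8/45)
2·[UTC] = 1/45, 2·[VCL] = 1/5
[UTC]:[VCL] = 1/45:1/5 = 1/9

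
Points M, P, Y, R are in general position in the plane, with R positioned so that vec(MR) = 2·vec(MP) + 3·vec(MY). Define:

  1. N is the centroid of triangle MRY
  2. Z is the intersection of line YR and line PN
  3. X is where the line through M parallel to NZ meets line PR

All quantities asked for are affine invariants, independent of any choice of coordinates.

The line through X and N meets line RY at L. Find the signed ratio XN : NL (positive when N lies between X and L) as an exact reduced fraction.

XN:NL = 59/7

Choose coordinates M = (0, 0), P = (1, 0), Y = (0, 1), R = (2, 3).
1. N is the centroid of triangle MRY ⇒ N = (2/3, 4/3)
2. Z is the intersection of line YR and line PN ⇒ Z = (3/5, 8/5)
3. X is where the line through M parallel to NZ meets line PR ⇒ X = (3/7, -12/7)
line XN meets RY at L = (41/59, 100/59)
N = X + t·(L−X) with t = 59/66, so XN:NL = 59/66:7/66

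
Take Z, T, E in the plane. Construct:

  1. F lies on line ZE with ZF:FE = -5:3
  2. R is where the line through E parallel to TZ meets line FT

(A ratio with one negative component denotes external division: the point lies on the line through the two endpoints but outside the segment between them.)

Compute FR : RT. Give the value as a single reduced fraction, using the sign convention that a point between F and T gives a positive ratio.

Set Z = (0, 0), T = (1, 0), E = (0, 1); any affine frame gives the same invariant.
1. F lies on line ZE with ZF:FE = -5:3 ⇒ F = (0, 5/2)
2. R is where the line through E parallel to TZ meets line FT ⇒ R = (3/5, 1)
R = F + t·(T−F) with t = 3/5, so FR:RT = t:(1−t) = 3/5:2/5

FR:RT = 3/2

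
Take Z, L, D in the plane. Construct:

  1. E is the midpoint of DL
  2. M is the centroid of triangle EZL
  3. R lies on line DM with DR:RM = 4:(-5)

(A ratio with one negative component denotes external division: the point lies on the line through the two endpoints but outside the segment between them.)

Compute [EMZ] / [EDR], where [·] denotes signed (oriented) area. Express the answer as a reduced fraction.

[EMZ]:[EDR] = 1/4

Assign Z = (0, 0), L = (1, 0), D = (0, 1) — the answer is frame-independent, so this choice is without loss of generality.
1. E is the midpoint of DL ⇒ E = (1/2, 1/2)
2. M is the centroid of triangle EZL ⇒ M = (1/2, 1/6)
3. R lies on line DM with DR:RM = 4:(-5) ⇒ R = (-2, 13/3)
2·[EMZ] = -1/6, 2·[EDR] = -2/3
[EMZ]:[EDR] = -1/6:-2/3 = 1/4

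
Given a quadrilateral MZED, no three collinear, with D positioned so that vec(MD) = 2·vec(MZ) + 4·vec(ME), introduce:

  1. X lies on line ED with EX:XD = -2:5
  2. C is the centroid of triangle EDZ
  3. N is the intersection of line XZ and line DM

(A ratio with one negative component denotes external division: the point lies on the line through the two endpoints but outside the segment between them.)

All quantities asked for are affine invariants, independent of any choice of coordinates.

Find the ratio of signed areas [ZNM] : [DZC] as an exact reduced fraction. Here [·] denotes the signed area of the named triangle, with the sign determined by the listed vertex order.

Work in coordinates with M = (0, 0), Z = (1, 0), E = (0, 1), D = (2, 4).
1. X lies on line ED with EX:XD = -2:5 ⇒ X = (-4/3, -1)
2. C is the centroid of triangle EDZ ⇒ C = (1, 5/3)
3. N is the intersection of line XZ and line DM ⇒ N = (-3/11, -6/11)
2·[ZNM] = -6/11, 2·[DZC] = -5/3
[ZNM]:[DZC] = -6/11:-5/3 = 18/55

[ZNM]:[DZC] = 18/55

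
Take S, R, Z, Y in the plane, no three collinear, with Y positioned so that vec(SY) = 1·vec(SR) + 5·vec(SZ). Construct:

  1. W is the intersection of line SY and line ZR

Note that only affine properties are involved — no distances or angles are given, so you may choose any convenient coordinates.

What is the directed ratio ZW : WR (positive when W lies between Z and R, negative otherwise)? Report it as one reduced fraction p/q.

ZW:WR = 1/5

Work in coordinates with S = (0, 0), R = (1, 0), Z = (0, 1), Y = (1, 5).
1. W is the intersection of line SY and line ZR ⇒ W = (1/6, 5/6)
W = Z + t·(R−Z) with t = 1/6, so ZW:WR = t:(1−t) = 1/6:5/6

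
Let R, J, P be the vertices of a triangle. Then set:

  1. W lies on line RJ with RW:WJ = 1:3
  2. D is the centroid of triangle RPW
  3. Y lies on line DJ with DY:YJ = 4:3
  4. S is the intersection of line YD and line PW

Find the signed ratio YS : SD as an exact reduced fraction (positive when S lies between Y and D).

YS:SD = 33/7

Work in coordinates with R = (0, 0), J = (1, 0), P = (0, 1).
1. W lies on line RJ with RW:WJ = 1:3 ⇒ W = (1/4, 0)
2. D is the centroid of triangle RPW ⇒ D = (1/12, 1/3)
3. Y lies on line DJ with DY:YJ = 4:3 ⇒ Y = (17/28, 1/7)
4. S is the intersection of line YD and line PW ⇒ S = (7/40, 3/10)
S = Y + t·(D−Y) with t = 33/40, so YS:SD = t:(1−t) = 33/40:7/40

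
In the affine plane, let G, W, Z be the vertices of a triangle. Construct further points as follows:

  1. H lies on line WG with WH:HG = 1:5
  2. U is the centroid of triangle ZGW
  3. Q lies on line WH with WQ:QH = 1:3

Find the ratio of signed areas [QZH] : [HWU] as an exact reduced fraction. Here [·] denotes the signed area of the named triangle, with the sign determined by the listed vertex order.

[QZH]:[HWU] = 9/4

Choose coordinates G = (0, 0), W = (1, 0), Z = (0, 1).
1. H lies on line WG with WH:HG = 1:5 ⇒ H = (5/6, 0)
2. U is the centroid of triangle ZGW ⇒ U = (1/3, 1/3)
3. Q lies on line WH with WQ:QH = 1:3 ⇒ Q = (23/24, 0)
2·[QZH] = 1/8, 2·[HWU] = 1/18
[QZH]:[HWU] = 1/8:1/18 = 9/4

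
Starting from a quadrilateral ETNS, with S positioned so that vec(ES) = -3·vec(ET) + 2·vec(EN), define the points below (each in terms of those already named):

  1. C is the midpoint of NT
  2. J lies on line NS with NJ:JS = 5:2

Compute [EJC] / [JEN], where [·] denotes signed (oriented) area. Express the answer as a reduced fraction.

Set E = (0, 0), T = (1, 0), N = (0, 1), S = (-3, 2); any affine frame gives the same invariant.
1. C is the midpoint of NT ⇒ C = (1/2, 1/2)
2. J lies on line NS with NJ:JS = 5:2 ⇒ J = (-15/7, 12/7)
2·[EJC] = -27/14, 2·[JEN] = 15/7
[EJC]:[JEN] = -27/14:15/7 = -9/10

[EJC]:[JEN] = -9/10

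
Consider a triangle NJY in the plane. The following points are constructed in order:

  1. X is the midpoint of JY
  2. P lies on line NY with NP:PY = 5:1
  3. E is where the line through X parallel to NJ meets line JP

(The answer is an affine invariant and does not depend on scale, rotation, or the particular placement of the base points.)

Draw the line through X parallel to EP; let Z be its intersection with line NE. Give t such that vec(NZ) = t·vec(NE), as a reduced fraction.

Choose coordinates N = (0, 0), J = (1, 0), Y = (0, 1).
1. X is the midpoint of JY ⇒ X = (1/2, 1/2)
2. P lies on line NY with NP:PY = 5:1 ⇒ P = (0, 5/6)
3. E is where the line through X parallel to NJ meets line JP ⇒ E = (2/5, 1/2)
through X parallel to EP: direction (-2/5, 1/3); meets NE at Z = (11/25, 11/20)
Z = N + t·(E−N) with t = 11/10

t = 11/10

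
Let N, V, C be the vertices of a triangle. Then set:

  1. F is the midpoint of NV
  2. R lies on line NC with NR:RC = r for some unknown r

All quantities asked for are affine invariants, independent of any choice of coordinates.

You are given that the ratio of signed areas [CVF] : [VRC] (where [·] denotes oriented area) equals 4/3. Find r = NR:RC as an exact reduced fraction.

r = 5/3

Assign N = (0, 0), V = (1, 0), C = (0, 1) — the answer is frame-independent, so this choice is without loss of generality.
1. F is the midpoint of NV ⇒ F = (1/2, 0)
2. With NR:RC = r, write λ = r/(r+1) so R = N + λ·(C−N); R is affine-linear in λ
Every point depending on R is an affine combination of R and λ-independent points, so each such coordinate is linear in λ; the λ² term in each signed area is a multiple of (C−N)×(C−N) = 0, so 2·[CVF] and 2·[VRC] are each linear in λ. Evaluating at λ=0 and λ=1:
  2·[CVF] = -1/2,   2·[VRC] = λ − 1
So [CVF]:[VRC] = (-1/2) / (λ − 1). Setting this equal to 4/3:
  -1/2 = 4/3·(λ − 1)  ⇒  λ = 5/8
Then r = λ/(1−λ) = (5/8)/(3/8) = 5/3. Check: with r = 5/3, R = (0, 5/8) and [CVF]:[VRC] = 4/3 as required.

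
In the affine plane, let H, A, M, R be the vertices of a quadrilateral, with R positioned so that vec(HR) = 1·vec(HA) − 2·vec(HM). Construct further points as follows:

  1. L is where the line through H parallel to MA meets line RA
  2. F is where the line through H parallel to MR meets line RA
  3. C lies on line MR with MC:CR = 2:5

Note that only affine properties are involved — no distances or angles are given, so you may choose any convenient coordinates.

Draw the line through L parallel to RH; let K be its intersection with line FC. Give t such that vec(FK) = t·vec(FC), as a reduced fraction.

Choose coordinates H = (0, 0), A = (1, 0), M = (0, 1), R = (1, -2).
1. L is where the line through H parallel to MA meets line RA ⇒ L = (1, -1)
2. F is where the line through H parallel to MR meets line RA ⇒ F = (1, -3)
3. C lies on line MR with MC:CR = 2:5 ⇒ C = (2/7, 1/7)
through L parallel to RH: direction (-1, 2); meets FC at K = (1/6, 2/3)
K = F + t·(C−F) with t = 7/6

t = 7/6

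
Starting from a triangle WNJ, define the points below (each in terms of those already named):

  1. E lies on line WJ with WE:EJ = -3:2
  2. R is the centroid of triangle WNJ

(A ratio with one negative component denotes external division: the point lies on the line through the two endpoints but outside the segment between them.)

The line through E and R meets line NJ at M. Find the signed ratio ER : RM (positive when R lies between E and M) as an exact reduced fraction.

ER:RM = -7

Assign W = (0, 0), N = (1, 0), J = (0, 1) — the answer is frame-independent, so this choice is without loss of generality.
1. E lies on line WJ with WE:EJ = -3:2 ⇒ E = (0, 3)
2. R is the centroid of triangle WNJ ⇒ R = (1/3, 1/3)
line ER meets NJ at M = (2/7, 5/7)
R = E + t·(M−E) with t = 7/6, so ER:RM = 7/6:-1/6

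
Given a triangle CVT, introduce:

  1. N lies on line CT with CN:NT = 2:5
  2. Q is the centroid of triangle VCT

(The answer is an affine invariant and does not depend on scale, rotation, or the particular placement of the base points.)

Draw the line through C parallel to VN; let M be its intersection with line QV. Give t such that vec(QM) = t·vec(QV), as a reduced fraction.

Set C = (0, 0), V = (1, 0), T = (0, 1); any affine frame gives the same invariant.
1. N lies on line CT with CN:NT = 2:5 ⇒ N = (0, 2/7)
2. Q is the centroid of triangle VCT ⇒ Q = (1/3, 1/3)
through C parallel to VN: direction (-1, 2/7); meets QV at M = (7/3, -2/3)
M = Q + t·(V−Q) with t = 3

t = 3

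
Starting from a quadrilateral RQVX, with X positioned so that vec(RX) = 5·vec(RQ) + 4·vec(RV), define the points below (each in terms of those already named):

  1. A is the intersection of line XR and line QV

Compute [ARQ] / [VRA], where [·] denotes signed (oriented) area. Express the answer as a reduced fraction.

Work in coordinates with R = (0, 0), Q = (1, 0), V = (0, 1), X = (5, 4).
1. A is the intersection of line XR and line QV ⇒ A = (5/9, 4/9)
2·[ARQ] = 4/9, 2·[VRA] = 5/9
[ARQ]:[VRA] = 4/9:5/9 = 4/5

[ARQ]:[VRA] = 4/5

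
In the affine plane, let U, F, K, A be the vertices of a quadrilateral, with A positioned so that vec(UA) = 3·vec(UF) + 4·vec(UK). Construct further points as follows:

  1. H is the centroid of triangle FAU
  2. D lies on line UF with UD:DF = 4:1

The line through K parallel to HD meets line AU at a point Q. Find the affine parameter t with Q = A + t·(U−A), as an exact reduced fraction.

t = 9/7

Assign U = (0, 0), F = (1, 0), K = (0, 1), A = (3, 4) — the answer is frame-independent, so this choice is without loss of generality.
1. H is the centroid of triangle FAU ⇒ H = (4/3, 4/3)
2. D lies on line UF with UD:DF = 4:1 ⇒ D = (4/5, 0)
through K parallel to HD: direction (-8/15, -4/3); meets AU at Q = (-6/7, -8/7)
Q = A + t·(U−A) with t = 9/7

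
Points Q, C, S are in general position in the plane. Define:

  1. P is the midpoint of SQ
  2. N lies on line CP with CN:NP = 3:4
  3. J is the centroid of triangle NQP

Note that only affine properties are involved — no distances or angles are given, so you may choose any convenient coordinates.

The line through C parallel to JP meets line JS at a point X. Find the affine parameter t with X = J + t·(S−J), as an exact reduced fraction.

Work in coordinates with Q = (0, 0), C = (1, 0), S = (0, 1).
1. P is the midpoint of SQ ⇒ P = (0, 1/2)
2. N lies on line CP with CN:NP = 3:4 ⇒ N = (4/7, 3/14)
3. J is the centroid of triangle NQP ⇒ J = (4/21, 5/21)
through C parallel to JP: direction (-4/21, 11/42); meets JS at X = (-1/7, 11/7)
X = J + t·(S−J) with t = 7/4

t = 7/4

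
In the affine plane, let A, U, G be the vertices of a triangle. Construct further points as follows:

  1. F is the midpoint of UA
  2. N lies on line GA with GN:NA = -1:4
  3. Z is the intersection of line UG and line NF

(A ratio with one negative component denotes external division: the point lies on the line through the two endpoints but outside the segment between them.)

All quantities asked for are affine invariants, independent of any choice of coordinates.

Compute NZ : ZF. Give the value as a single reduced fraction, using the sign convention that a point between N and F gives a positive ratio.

Assign A = (0, 0), U = (1, 0), G = (0, 1) — the answer is frame-independent, so this choice is without loss of generality.
1. F is the midpoint of UA ⇒ F = (1/2, 0)
2. N lies on line GA with GN:NA = -1:4 ⇒ N = (0, 4/3)
3. Z is the intersection of line UG and line NF ⇒ Z = (1/5, 4/5)
Z = N + t·(F−N) with t = 2/5, so NZ:ZF = t:(1−t) = 2/5:3/5

NZ:ZF = 2/3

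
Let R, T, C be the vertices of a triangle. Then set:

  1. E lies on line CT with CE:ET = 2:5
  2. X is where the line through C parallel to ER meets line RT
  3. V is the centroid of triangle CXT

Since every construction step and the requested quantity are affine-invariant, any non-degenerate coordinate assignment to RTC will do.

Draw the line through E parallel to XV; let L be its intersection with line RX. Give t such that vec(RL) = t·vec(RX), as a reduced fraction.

Choose coordinates R = (0, 0), T = (1, 0), C = (0, 1).
1. E lies on line CT with CE:ET = 2:5 ⇒ E = (2/7, 5/7)
2. X is where the line through C parallel to ER meets line RT ⇒ X = (-2/5, 0)
3. V is the centroid of triangle CXT ⇒ V = (1/5, 1/3)
through E parallel to XV: direction (3/5, 1/3); meets RX at L = (-1, 0)
L = R + t·(X−R) with t = 5/2

t = 5/2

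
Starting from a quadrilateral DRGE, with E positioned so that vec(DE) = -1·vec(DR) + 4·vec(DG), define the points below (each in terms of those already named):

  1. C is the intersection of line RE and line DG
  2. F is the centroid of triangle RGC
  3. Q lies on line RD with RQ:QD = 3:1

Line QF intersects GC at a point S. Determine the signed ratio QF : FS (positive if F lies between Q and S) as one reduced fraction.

Set D = (0, 0), R = (1, 0), G = (0, 1), E = (-1, 4); any affine frame gives the same invariant.
1. C is the intersection of line RE and line DG ⇒ C = (0, 2)
2. F is the centroid of triangle RGC ⇒ F = (1/3, 1)
3. Q lies on line RD with RQ:QD = 3:1 ⇒ Q = (1/4, 0)
line QF meets GC at S = (0, -3)
F = Q + t·(S−Q) with t = -1/3, so QF:FS = -1/3:4/3

QF:FS = -1/4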